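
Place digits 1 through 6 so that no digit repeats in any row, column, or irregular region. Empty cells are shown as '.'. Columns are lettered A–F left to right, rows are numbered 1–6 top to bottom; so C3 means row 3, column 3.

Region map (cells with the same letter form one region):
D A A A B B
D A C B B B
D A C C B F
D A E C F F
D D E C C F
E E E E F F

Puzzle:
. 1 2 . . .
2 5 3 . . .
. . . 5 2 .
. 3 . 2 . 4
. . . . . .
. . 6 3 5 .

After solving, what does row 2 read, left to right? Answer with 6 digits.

253146

F5 = 2 (hidden single in row 5).
F6 = 1 (sole candidate).
F2 = 6: row 2 has {2,3,5}; col 6 has {1,2,4}; region has {2} → only 6 remains.
F3 = 3 (sole candidate).
E4 = 6 (sole candidate).
A6 = 4 (sole candidate).
B6 = 2 (sole candidate).
F1 = 5 (sole candidate).
A5 = 3 (hidden single in row 5).
A1 = 6 (sole candidate).
D1 = 4 (sole candidate).
E1 = 3 (sole candidate).
D2 = 1: row 2 has {2,3,5,6}; col 4 has {2,3,4,5}; region has {2,3,5,6} → only 1 remains.
E2 = 4: row 2 has {1,2,3,5,6}; col 5 has {2,3,5,6}; region has {1,2,3,5,6} → only 4 remains.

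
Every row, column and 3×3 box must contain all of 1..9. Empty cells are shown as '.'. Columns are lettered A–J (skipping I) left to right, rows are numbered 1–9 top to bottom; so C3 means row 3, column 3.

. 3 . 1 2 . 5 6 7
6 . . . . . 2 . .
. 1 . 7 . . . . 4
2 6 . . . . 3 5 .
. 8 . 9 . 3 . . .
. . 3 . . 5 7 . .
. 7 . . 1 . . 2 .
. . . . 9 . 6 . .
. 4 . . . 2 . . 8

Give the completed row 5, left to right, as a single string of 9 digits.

785963412

B6 = 9: row 6 has {3,5,7}; col 2 has {1,3,4,6,7,8}; box has {2,3,6,8} → only 9 remains.
B2 = 5: row 2 has {2,6}; col 2 has {1,3,4,6,7,8,9}; box has {1,3,6} → only 5 remains.
B8 = 2: row 8 has {6,9}; col 2 has {1,3,4,5,6,7,8,9}; box has {4,7} → only 2 remains.
C2 = 7: in row 2, 7 can only go here (every other open cell in that row sees a 7).
C3 = 2: in row 3, 2 can only go here (every other open cell in that row sees a 2).
E3 = 5: in row 3, 5 can only go here (every other open cell in that row sees a 5).
H3 = 3: in row 3, 3 can only go here (every other open cell in that row sees a 3).
F3 = 6: in row 3, 6 can only go here (every other open cell in that row sees a 6).
J4 = 9: in row 4, 9 can only go here (every other open cell in that row sees a 9).
J2 = 1: row 2 has {2,5,6,7}; col 9 has {4,7,8,9}; box has {2,3,4,5,6,7} → only 1 remains.
J5 = 2: in row 5, 2 can only go here (every other open cell in that row sees a 2).
J6 = 6: row 6 has {3,5,7,9}; col 9 has {1,2,4,7,8,9}; box has {2,3,5,7,9} → only 6 remains.
E5 = 6: in row 5, 6 can only go here (every other open cell in that row sees a 6).
A5 = 7: in row 5, 7 can only go here (every other open cell in that row sees a 7).
C5 = 5: in row 5, 5 can only go here (every other open cell in that row sees a 5).
D6 = 2: in row 6, 2 can only go here (every other open cell in that row sees a 2).
F4 = 1: in column 6, 1 can only go here (every other open cell in that column sees a 1).
C4 = 4: row 4 has {1,2,3,5,6,9}; col 3 has {2,3,5,7}; box has {2,3,5,6,7,8,9} → only 4 remains.
D4 = 8: row 4 has {1,2,3,4,5,6,9}; col 4 has {1,2,7,9}; box has {1,2,3,5,6,9} → only 8 remains.
E4 = 7: row 4 has {1,2,3,4,5,6,8,9}; col 5 has {1,2,5,6,9}; box has {1,2,3,5,6,8,9} → only 7 remains.
A6 = 1: row 6 has {2,3,5,6,7,9}; col 1 has {2,6,7}; box has {2,3,4,5,6,7,8,9} → only 1 remains.
E6 = 4: row 6 has {1,2,3,5,6,7,9}; col 5 has {1,2,5,6,7,9}; box has {1,2,3,5,6,7,8,9} → only 4 remains.
H6 = 8: row 6 has {1,2,3,4,5,6,7,9}; col 8 has {2,3,5,6}; box has {2,3,5,6,7,9} → only 8 remains.
E9 = 3: row 9 has {2,4,8}; col 5 has {1,2,4,5,6,7,9}; box has {1,2,9} → only 3 remains.
E2 = 8: row 2 has {1,2,5,6,7}; col 5 has {1,2,3,4,5,6,7,9}; box has {1,2,5,6,7} → only 8 remains.
H2 = 9: row 2 has {1,2,5,6,7,8}; col 8 has {2,3,5,6,8}; box has {1,2,3,4,5,6,7} → only 9 remains.
G3 = 8: row 3 has {1,2,3,4,5,6,7}; col 7 has {2,3,5,6,7}; box has {1,2,3,4,5,6,7,9} → only 8 remains.
F2 = 4: row 2 has {1,2,5,6,7,8,9}; col 6 has {1,2,3,5,6}; box has {1,2,5,6,7,8} → only 4 remains.
A3 = 9: row 3 has {1,2,3,4,5,6,7,8}; col 1 has {1,2,6,7}; box has {1,2,3,5,6,7} → only 9 remains.
F7 = 8: row 7 has {1,2,7}; col 6 has {1,2,3,4,5,6}; box has {1,2,3,9} → only 8 remains.
F8 = 7: row 8 has {2,6,9}; col 6 has {1,2,3,4,5,6,8}; box has {1,2,3,8,9} → only 7 remains.
A9 = 5: row 9 has {2,3,4,8}; col 1 has {1,2,6,7,9}; box has {2,4,7} → only 5 remains.
D9 = 6: row 9 has {2,3,4,5,8}; col 4 has {1,2,7,8,9}; box has {1,2,3,7,8,9} → only 6 remains.
C1 = 8: row 1 has {1,2,3,5,6,7}; col 3 has {2,3,4,5,7}; box has {1,2,3,5,6,7,9} → only 8 remains.
F1 = 9: row 1 has {1,2,3,5,6,7,8}; col 6 has {1,2,3,4,5,6,7,8}; box has {1,2,4,5,6,7,8} → only 9 remains.
D2 = 3: row 2 has {1,2,4,5,6,7,8,9}; col 4 has {1,2,6,7,8,9}; box has {1,2,4,5,6,7,8,9} → only 3 remains.
A7 = 3: row 7 has {1,2,7,8}; col 1 has {1,2,5,6,7,9}; box has {2,4,5,7} → only 3 remains.
J7 = 5: row 7 has {1,2,3,7,8}; col 9 has {1,2,4,6,7,8,9}; box has {2,6,8} → only 5 remains.
A8 = 8: row 8 has {2,6,7,9}; col 1 has {1,2,3,5,6,7,9}; box has {2,3,4,5,7} → only 8 remains.
C8 = 1: row 8 has {2,6,7,8,9}; col 3 has {2,3,4,5,7,8}; box has {2,3,4,5,7,8} → only 1 remains.
H8 = 4: row 8 has {1,2,6,7,8,9}; col 8 has {2,3,5,6,8,9}; box has {2,5,6,8} → only 4 remains.
J8 = 3: row 8 has {1,2,4,6,7,8,9}; col 9 has {1,2,4,5,6,7,8,9}; box has {2,4,5,6,8} → only 3 remains.
C9 = 9: row 9 has {2,3,4,5,6,8}; col 3 has {1,2,3,4,5,7,8}; box has {1,2,3,4,5,7,8} → only 9 remains.
G9 = 1: row 9 has {2,3,4,5,6,8,9}; col 7 has {2,3,5,6,7,8}; box has {2,3,4,5,6,8} → only 1 remains.
H9 = 7: row 9 has {1,2,3,4,5,6,8,9}; col 8 has {2,3,4,5,6,8,9}; box has {1,2,3,4,5,6,8} → only 7 remains.
A1 = 4: row 1 has {1,2,3,5,6,7,8,9}; col 1 has {1,2,3,5,6,7,8,9}; box has {1,2,3,5,6,7,8,9} → only 4 remains.
G5 = 4: row 5 has {2,3,5,6,7,8,9}; col 7 has {1,2,3,5,6,7,8}; box has {2,3,5,6,7,8,9} → only 4 remains.
H5 = 1: row 5 has {2,3,4,5,6,7,8,9}; col 8 has {2,3,4,5,6,7,8,9}; box has {2,3,4,5,6,7,8,9} → only 1 remains.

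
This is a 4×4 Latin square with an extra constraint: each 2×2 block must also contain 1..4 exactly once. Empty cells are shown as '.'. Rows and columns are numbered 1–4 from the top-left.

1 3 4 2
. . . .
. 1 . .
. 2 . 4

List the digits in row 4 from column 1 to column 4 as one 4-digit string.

3214

r2c2 = 4 (sole candidate).
r3c4 = 3 (sole candidate).
r4c1 = 3: row 4 has {2,4}; col 1 has {1}; box has {1,2} → only 3 remains.
r4c3 = 1: row 4 has {2,3,4}; col 3 has {4}; box has {3,4} → only 1 remains.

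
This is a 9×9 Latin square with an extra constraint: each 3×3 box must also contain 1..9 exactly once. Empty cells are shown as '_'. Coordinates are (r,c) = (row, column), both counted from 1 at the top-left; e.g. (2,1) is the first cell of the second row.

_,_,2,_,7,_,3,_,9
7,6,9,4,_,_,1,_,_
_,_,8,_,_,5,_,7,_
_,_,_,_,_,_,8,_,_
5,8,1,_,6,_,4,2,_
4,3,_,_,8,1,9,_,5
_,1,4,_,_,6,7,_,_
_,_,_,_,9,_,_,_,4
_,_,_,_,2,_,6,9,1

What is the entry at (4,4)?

(1,1) = 1: row 1 has {2,3,7,9}; col 1 has {4,5,7}; box has {2,6,7,8,9} → only 1 remains.
(1,6) = 8: row 1 has {1,2,3,7,9}; col 6 has {1,5,6}; box has {4,5,7} → only 8 remains.
(2,5) = 3: row 2 has {1,4,6,7,9}; col 5 has {2,6,7,8,9}; box has {4,5,7,8} → only 3 remains.
(2,6) = 2: row 2 has {1,3,4,6,7,9}; col 6 has {1,5,6,8}; box has {3,4,5,7,8} → only 2 remains.
(2,9) = 8: row 2 has {1,2,3,4,6,7,9}; col 9 has {1,4,5,9}; box has {1,3,7,9} → only 8 remains.
(3,1) = 3: row 3 has {5,7,8}; col 1 has {1,4,5,7}; box has {1,2,6,7,8,9} → only 3 remains.
(3,2) = 4: row 3 has {3,5,7,8}; col 2 has {1,3,6,8}; box has {1,2,3,6,7,8,9} → only 4 remains.
(3,5) = 1: row 3 has {3,4,5,7,8}; col 5 has {2,3,6,7,8,9}; box has {2,3,4,5,7,8} → only 1 remains.
(3,7) = 2: row 3 has {1,3,4,5,7,8}; col 7 has {1,3,4,6,7,8,9}; box has {1,3,7,8,9} → only 2 remains.
(3,9) = 6: row 3 has {1,2,3,4,5,7,8}; col 9 has {1,4,5,8,9}; box has {1,2,3,7,8,9} → only 6 remains.
(6,8) = 6: row 6 has {1,3,4,5,8,9}; col 8 has {2,7,9}; box has {2,4,5,8,9} → only 6 remains.
(7,5) = 5: row 7 has {1,4,6,7}; col 5 has {1,2,3,6,7,8,9}; box has {2,6,9} → only 5 remains.
(8,7) = 5: row 8 has {4,9}; col 7 has {1,2,3,4,6,7,8,9}; box has {1,4,6,7,9} → only 5 remains.
(9,1) = 8: row 9 has {1,2,6,9}; col 1 has {1,3,4,5,7}; box has {1,4} → only 8 remains.
(1,2) = 5: row 1 has {1,2,3,7,8,9}; col 2 has {1,3,4,6,8}; box has {1,2,3,4,6,7,8,9} → only 5 remains.
(1,4) = 6: row 1 has {1,2,3,5,7,8,9}; col 4 has {4}; box has {1,2,3,4,5,7,8} → only 6 remains.
(1,8) = 4: row 1 has {1,2,3,5,6,7,8,9}; col 8 has {2,6,7,9}; box has {1,2,3,6,7,8,9} → only 4 remains.
(2,8) = 5: row 2 has {1,2,3,4,6,7,8,9}; col 8 has {2,4,6,7,9}; box has {1,2,3,4,6,7,8,9} → only 5 remains.
(3,4) = 9: row 3 has {1,2,3,4,5,6,7,8}; col 4 has {4,6}; box has {1,2,3,4,5,6,7,8} → only 9 remains.
(4,5) = 4: row 4 has {8}; col 5 has {1,2,3,5,6,7,8,9}; box has {1,6,8} → only 4 remains.
(6,3) = 7: row 6 has {1,3,4,5,6,8,9}; col 3 has {1,2,4,8,9}; box has {1,3,4,5,8} → only 7 remains.
(6,4) = 2: row 6 has {1,3,4,5,6,7,8,9}; col 4 has {4,6,9}; box has {1,4,6,8} → only 2 remains.
(9,2) = 7: row 9 has {1,2,6,8,9}; col 2 has {1,3,4,5,6,8}; box has {1,4,8} → only 7 remains.
(9,4) = 3: row 9 has {1,2,6,7,8,9}; col 4 has {2,4,6,9}; box has {2,5,6,9} → only 3 remains.
(9,6) = 4: row 9 has {1,2,3,6,7,8,9}; col 6 has {1,2,5,6,8}; box has {2,3,5,6,9} → only 4 remains.
(4,3) = 6: row 4 has {4,8}; col 3 has {1,2,4,7,8,9}; box has {1,3,4,5,7,8} → only 6 remains.
(5,4) = 7: row 5 has {1,2,4,5,6,8}; col 4 has {2,3,4,6,9}; box has {1,2,4,6,8} → only 7 remains.
(5,9) = 3: row 5 has {1,2,4,5,6,7,8}; col 9 has {1,4,5,6,8,9}; box has {2,4,5,6,8,9} → only 3 remains.
(7,4) = 8: row 7 has {1,4,5,6,7}; col 4 has {2,3,4,6,7,9}; box has {2,3,4,5,6,9} → only 8 remains.
(7,8) = 3: row 7 has {1,4,5,6,7,8}; col 8 has {2,4,5,6,7,9}; box has {1,4,5,6,7,9} → only 3 remains.
(7,9) = 2: row 7 has {1,3,4,5,6,7,8}; col 9 has {1,3,4,5,6,8,9}; box has {1,3,4,5,6,7,9} → only 2 remains.
(8,2) = 2: row 8 has {4,5,9}; col 2 has {1,3,4,5,6,7,8}; box has {1,4,7,8} → only 2 remains.
(8,3) = 3: row 8 has {2,4,5,9}; col 3 has {1,2,4,6,7,8,9}; box has {1,2,4,7,8} → only 3 remains.
(8,4) = 1: row 8 has {2,3,4,5,9}; col 4 has {2,3,4,6,7,8,9}; box has {2,3,4,5,6,8,9} → only 1 remains.
(8,6) = 7: row 8 has {1,2,3,4,5,9}; col 6 has {1,2,4,5,6,8}; box has {1,2,3,4,5,6,8,9} → only 7 remains.
(8,8) = 8: row 8 has {1,2,3,4,5,7,9}; col 8 has {2,3,4,5,6,7,9}; box has {1,2,3,4,5,6,7,9} → only 8 remains.
(9,3) = 5: row 9 has {1,2,3,4,6,7,8,9}; col 3 has {1,2,3,4,6,7,8,9}; box has {1,2,3,4,7,8} → only 5 remains.
(4,2) = 9: row 4 has {4,6,8}; col 2 has {1,2,3,4,5,6,7,8}; box has {1,3,4,5,6,7,8} → only 9 remains.
(4,4) = 5: row 4 has {4,6,8,9}; col 4 has {1,2,3,4,6,7,8,9}; box has {1,2,4,6,7,8} → only 5 remains.

5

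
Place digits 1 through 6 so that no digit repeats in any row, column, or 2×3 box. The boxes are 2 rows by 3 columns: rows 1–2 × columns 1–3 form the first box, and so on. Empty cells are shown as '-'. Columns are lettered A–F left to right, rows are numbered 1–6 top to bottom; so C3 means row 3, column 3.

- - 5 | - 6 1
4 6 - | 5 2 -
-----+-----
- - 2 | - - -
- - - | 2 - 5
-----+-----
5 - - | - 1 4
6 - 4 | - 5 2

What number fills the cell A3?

F2 = 3: row 2 has {2,4,5,6}; col 6 has {1,2,4,5}; box has {1,2,5,6} → only 3 remains.
F3 = 6: row 3 has {2}; col 6 has {1,2,3,4,5}; box has {2,5} → only 6 remains.
C5 = 3: row 5 has {1,4,5}; col 3 has {2,4,5}; box has {4,5,6} → only 3 remains.
D5 = 6: row 5 has {1,3,4,5}; col 4 has {2,5}; box has {1,2,4,5} → only 6 remains.
B6 = 1: row 6 has {2,4,5,6}; col 2 has {6}; box has {3,4,5,6} → only 1 remains.
D6 = 3: row 6 has {1,2,4,5,6}; col 4 has {2,5,6}; box has {1,2,4,5,6} → only 3 remains.
D1 = 4: row 1 has {1,5,6}; col 4 has {2,3,5,6}; box has {1,2,3,5,6} → only 4 remains.
C2 = 1: row 2 has {2,3,4,5,6}; col 3 has {2,3,4,5}; box has {4,5,6} → only 1 remains.
D3 = 1: row 3 has {2,6}; col 4 has {2,3,4,5,6}; box has {2,5,6} → only 1 remains.
C4 = 6: row 4 has {2,5}; col 3 has {1,2,3,4,5}; box has {2} → only 6 remains.
B5 = 2: row 5 has {1,3,4,5,6}; col 2 has {1,6}; box has {1,3,4,5,6} → only 2 remains.
B1 = 3: row 1 has {1,4,5,6}; col 2 has {1,2,6}; box has {1,4,5,6} → only 3 remains.
A3 = 3: row 3 has {1,2,6}; col 1 has {4,5,6}; box has {2,6} → only 3 remains.

3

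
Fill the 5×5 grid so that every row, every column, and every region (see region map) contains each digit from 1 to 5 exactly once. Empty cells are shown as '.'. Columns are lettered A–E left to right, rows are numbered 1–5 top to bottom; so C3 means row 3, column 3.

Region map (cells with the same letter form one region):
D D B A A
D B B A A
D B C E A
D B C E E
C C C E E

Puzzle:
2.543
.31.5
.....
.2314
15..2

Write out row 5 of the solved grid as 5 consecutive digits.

15432

B1 = 1 (sole candidate).
A2 = 4 (sole candidate).
D2 = 2 (sole candidate).
B3 = 4 (sole candidate).
C3 = 2 (sole candidate).
E3 = 1 (sole candidate).
A4 = 5 (sole candidate).
C5 = 4: row 5 has {1,2,5}; col 3 has {1,2,3,5}; region has {1,2,3,5} → only 4 remains.
D5 = 3: row 5 has {1,2,4,5}; col 4 has {1,2,4}; region has {1,2,4} → only 3 remains.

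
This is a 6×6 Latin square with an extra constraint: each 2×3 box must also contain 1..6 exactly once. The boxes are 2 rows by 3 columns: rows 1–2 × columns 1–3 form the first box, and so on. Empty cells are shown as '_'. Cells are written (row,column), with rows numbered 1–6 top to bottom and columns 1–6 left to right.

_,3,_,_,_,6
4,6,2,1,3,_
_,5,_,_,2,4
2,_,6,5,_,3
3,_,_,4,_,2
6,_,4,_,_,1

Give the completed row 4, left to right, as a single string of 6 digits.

246513

(1,4) = 2 (sole candidate).
(2,6) = 5 (sole candidate).
(3,1) = 1 (sole candidate).
(3,3) = 3 (sole candidate).
(3,4) = 6 (sole candidate).
(4,2) = 4: row 4 has {2,3,5,6}; col 2 has {3,5,6}; box has {1,2,3,5,6} → only 4 remains.
(4,5) = 1: row 4 has {2,3,4,5,6}; col 5 has {2,3}; box has {2,3,4,5,6} → only 1 remains.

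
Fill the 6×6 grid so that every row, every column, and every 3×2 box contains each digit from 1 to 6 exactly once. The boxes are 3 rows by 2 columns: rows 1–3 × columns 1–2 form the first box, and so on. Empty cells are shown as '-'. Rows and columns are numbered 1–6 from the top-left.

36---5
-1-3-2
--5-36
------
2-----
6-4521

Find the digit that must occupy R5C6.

3

R2C3 = 6 (sole candidate).
R2C5 = 4 (sole candidate).
R3C1 = 4 (sole candidate).
R3C2 = 2 (sole candidate).
R3C4 = 1 (sole candidate).
R5C4 = 6 (sole candidate).
R5C5 = 5 (sole candidate).
R6C2 = 3 (sole candidate).
R1C3 = 2 (sole candidate).
R1C4 = 4 (sole candidate).
R1C5 = 1 (sole candidate).
R2C1 = 5 (sole candidate).
R4C1 = 1 (sole candidate).
R4C3 = 3 (sole candidate).
R4C4 = 2 (sole candidate).
R4C5 = 6 (sole candidate).
R4C6 = 4 (sole candidate).
R5C2 = 4 (sole candidate).
R5C3 = 1 (sole candidate).
R5C6 = 3: row 5 has {1,2,4,5,6}; col 6 has {1,2,4,5,6}; box has {1,2,4,5,6} → only 3 remains.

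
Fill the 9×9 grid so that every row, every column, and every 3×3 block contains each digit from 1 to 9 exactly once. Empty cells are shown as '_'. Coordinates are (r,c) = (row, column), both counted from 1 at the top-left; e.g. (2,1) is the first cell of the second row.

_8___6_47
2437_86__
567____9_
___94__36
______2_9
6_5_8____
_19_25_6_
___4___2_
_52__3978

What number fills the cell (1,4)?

(1,3) = 1 (sole candidate).
(4,3) = 8 (sole candidate).
(5,3) = 4 (sole candidate).
(6,8) = 1 (sole candidate).
(6,9) = 4 (sole candidate).
(7,4) = 8 (sole candidate).
(7,9) = 3 (sole candidate).
(8,3) = 6 (sole candidate).
(9,1) = 4 (sole candidate).
(1,1) = 9 (sole candidate).
(2,8) = 5 (sole candidate).
(2,9) = 1 (sole candidate).
(3,9) = 2 (sole candidate).
(5,8) = 8 (sole candidate).
(6,7) = 7 (sole candidate).
(7,1) = 7 (sole candidate).
(7,7) = 4 (sole candidate).
(8,2) = 3 (sole candidate).
(8,9) = 5 (sole candidate).
(1,7) = 3 (sole candidate).
(2,5) = 9 (sole candidate).
(3,7) = 8 (sole candidate).
(4,1) = 1 (sole candidate).
(4,7) = 5 (sole candidate).
(5,1) = 3 (sole candidate).
(5,2) = 7 (sole candidate).
(5,6) = 1 (sole candidate).
(6,6) = 2 (sole candidate).
(8,1) = 8 (sole candidate).
(8,7) = 1 (sole candidate).
(1,5) = 5 (sole candidate).
(3,6) = 4 (sole candidate).
(4,2) = 2 (sole candidate).
(4,6) = 7 (sole candidate).
(5,5) = 6 (sole candidate).
(6,2) = 9 (sole candidate).
(6,4) = 3 (sole candidate).
(8,5) = 7 (sole candidate).
(8,6) = 9 (sole candidate).
(9,5) = 1 (sole candidate).
(1,4) = 2: row 1 has {1,3,4,5,6,7,8,9}; col 4 has {3,4,7,8,9}; box has {4,5,6,7,8,9} → only 2 remains.

2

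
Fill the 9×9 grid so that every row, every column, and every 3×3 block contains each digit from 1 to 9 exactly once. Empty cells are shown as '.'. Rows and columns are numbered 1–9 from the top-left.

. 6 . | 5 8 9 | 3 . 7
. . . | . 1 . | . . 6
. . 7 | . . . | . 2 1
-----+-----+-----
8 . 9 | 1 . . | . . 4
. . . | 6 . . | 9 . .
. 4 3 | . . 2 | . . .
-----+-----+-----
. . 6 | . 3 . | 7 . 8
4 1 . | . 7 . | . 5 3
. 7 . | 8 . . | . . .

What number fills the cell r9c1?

r1c8 = 4: row 1 has {3,5,6,7,8,9}; col 8 has {2,5}; box has {1,2,3,6,7} → only 4 remains.
r4c5 = 5: row 4 has {1,4,8,9}; col 5 has {1,3,7,8}; box has {1,2,6} → only 5 remains.
r5c5 = 4: row 5 has {6,9}; col 5 has {1,3,5,7,8}; box has {1,2,5,6} → only 4 remains.
r6c5 = 9: row 6 has {2,3,4}; col 5 has {1,3,4,5,7,8}; box has {1,2,4,5,6} → only 9 remains.
r6c9 = 5: row 6 has {2,3,4,9}; col 9 has {1,3,4,6,7,8}; box has {4,9} → only 5 remains.
r8c6 = 6: row 8 has {1,3,4,5,7}; col 6 has {2,9}; box has {3,7,8} → only 6 remains.
r8c7 = 2: row 8 has {1,3,4,5,6,7}; col 7 has {3,7,9}; box has {3,5,7,8} → only 2 remains.
r9c5 = 2: row 9 has {7,8}; col 5 has {1,3,4,5,7,8,9}; box has {3,6,7,8} → only 2 remains.
r9c9 = 9: row 9 has {2,7,8}; col 9 has {1,3,4,5,6,7,8}; box has {2,3,5,7,8} → only 9 remains.
r3c5 = 6: row 3 has {1,2,7}; col 5 has {1,2,3,4,5,7,8,9}; box has {1,5,8,9} → only 6 remains.
r4c2 = 2: row 4 has {1,4,5,8,9}; col 2 has {1,4,6,7}; box has {3,4,8,9} → only 2 remains.
r4c7 = 6: row 4 has {1,2,4,5,8,9}; col 7 has {2,3,7,9}; box has {4,5,9} → only 6 remains.
r5c2 = 5: row 5 has {4,6,9}; col 2 has {1,2,4,6,7}; box has {2,3,4,8,9} → only 5 remains.
r5c3 = 1: row 5 has {4,5,6,9}; col 3 has {3,6,7,9}; box has {2,3,4,5,8,9} → only 1 remains.
r5c9 = 2: row 5 has {1,4,5,6,9}; col 9 has {1,3,4,5,6,7,8,9}; box has {4,5,6,9} → only 2 remains.
r6c4 = 7: row 6 has {2,3,4,5,9}; col 4 has {1,5,6,8}; box has {1,2,4,5,6,9} → only 7 remains.
r7c2 = 9: row 7 has {3,6,7,8}; col 2 has {1,2,4,5,6,7}; box has {1,4,6,7} → only 9 remains.
r7c4 = 4: row 7 has {3,6,7,8,9}; col 4 has {1,5,6,7,8}; box has {2,3,6,7,8} → only 4 remains.
r7c8 = 1: row 7 has {3,4,6,7,8,9}; col 8 has {2,4,5}; box has {2,3,5,7,8,9} → only 1 remains.
r8c3 = 8: row 8 has {1,2,3,4,5,6,7}; col 3 has {1,3,6,7,9}; box has {1,4,6,7,9} → only 8 remains.
r8c4 = 9: row 8 has {1,2,3,4,5,6,7,8}; col 4 has {1,4,5,6,7,8}; box has {2,3,4,6,7,8} → only 9 remains.
r9c3 = 5: row 9 has {2,7,8,9}; col 3 has {1,3,6,7,8,9}; box has {1,4,6,7,8,9} → only 5 remains.
r9c6 = 1: row 9 has {2,5,7,8,9}; col 6 has {2,6,9}; box has {2,3,4,6,7,8,9} → only 1 remains.
r9c7 = 4: row 9 has {1,2,5,7,8,9}; col 7 has {2,3,6,7,9}; box has {1,2,3,5,7,8,9} → only 4 remains.
r9c8 = 6: row 9 has {1,2,4,5,7,8,9}; col 8 has {1,2,4,5}; box has {1,2,3,4,5,7,8,9} → only 6 remains.
r1c3 = 2: row 1 has {3,4,5,6,7,8,9}; col 3 has {1,3,5,6,7,8,9}; box has {6,7} → only 2 remains.
r2c3 = 4: row 2 has {1,6}; col 3 has {1,2,3,5,6,7,8,9}; box has {2,6,7} → only 4 remains.
r3c4 = 3: row 3 has {1,2,6,7}; col 4 has {1,4,5,6,7,8,9}; box has {1,5,6,8,9} → only 3 remains.
r3c6 = 4: row 3 has {1,2,3,6,7}; col 6 has {1,2,6,9}; box has {1,3,5,6,8,9} → only 4 remains.
r4c6 = 3: row 4 has {1,2,4,5,6,8,9}; col 6 has {1,2,4,6,9}; box has {1,2,4,5,6,7,9} → only 3 remains.
r4c8 = 7: row 4 has {1,2,3,4,5,6,8,9}; col 8 has {1,2,4,5,6}; box has {2,4,5,6,9} → only 7 remains.
r5c1 = 7: row 5 has {1,2,4,5,6,9}; col 1 has {4,8}; box has {1,2,3,4,5,8,9} → only 7 remains.
r5c6 = 8: row 5 has {1,2,4,5,6,7,9}; col 6 has {1,2,3,4,6,9}; box has {1,2,3,4,5,6,7,9} → only 8 remains.
r5c8 = 3: row 5 has {1,2,4,5,6,7,8,9}; col 8 has {1,2,4,5,6,7}; box has {2,4,5,6,7,9} → only 3 remains.
r6c1 = 6: row 6 has {2,3,4,5,7,9}; col 1 has {4,7,8}; box has {1,2,3,4,5,7,8,9} → only 6 remains.
r6c8 = 8: row 6 has {2,3,4,5,6,7,9}; col 8 has {1,2,3,4,5,6,7}; box has {2,3,4,5,6,7,9} → only 8 remains.
r7c1 = 2: row 7 has {1,3,4,6,7,8,9}; col 1 has {4,6,7,8}; box has {1,4,5,6,7,8,9} → only 2 remains.
r7c6 = 5: row 7 has {1,2,3,4,6,7,8,9}; col 6 has {1,2,3,4,6,8,9}; box has {1,2,3,4,6,7,8,9} → only 5 remains.
r9c1 = 3: row 9 has {1,2,4,5,6,7,8,9}; col 1 has {2,4,6,7,8}; box has {1,2,4,5,6,7,8,9} → only 3 remains.

3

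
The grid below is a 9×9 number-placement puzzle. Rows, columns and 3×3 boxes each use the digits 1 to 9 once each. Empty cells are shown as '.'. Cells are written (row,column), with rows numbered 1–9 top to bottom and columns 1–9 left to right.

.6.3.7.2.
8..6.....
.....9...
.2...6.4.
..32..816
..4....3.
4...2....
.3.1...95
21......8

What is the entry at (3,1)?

3

(1,5) = 8: in row 1, 8 can only go here (every other open cell in that row sees an 8).
(3,3) = 2: in row 3, 2 can only go here (every other open cell in that row sees a 2).
(3,8) = 8: in row 3, 8 can only go here (every other open cell in that row sees an 8).
(2,6) = 2: in row 2, 2 can only go here (every other open cell in that row sees a 2).
(3,7) = 6: in row 3, 6 can only go here (every other open cell in that row sees a 6).
(4,5) = 3: in row 4, 3 can only go here (every other open cell in that row sees a 3).
(6,1) = 6: in row 6, 6 can only go here (every other open cell in that row sees a 6).
(8,1) = 7: row 8 has {1,3,5,9}; col 1 has {2,4,6,8}; box has {1,2,3,4} → only 7 remains.
(8,7) = 2: in row 8, 2 can only go here (every other open cell in that row sees a 2).
(6,9) = 2: in row 6, 2 can only go here (every other open cell in that row sees a 2).
(3,1) = 3: in column 1, 3 can only go here (every other open cell in that column sees a 3).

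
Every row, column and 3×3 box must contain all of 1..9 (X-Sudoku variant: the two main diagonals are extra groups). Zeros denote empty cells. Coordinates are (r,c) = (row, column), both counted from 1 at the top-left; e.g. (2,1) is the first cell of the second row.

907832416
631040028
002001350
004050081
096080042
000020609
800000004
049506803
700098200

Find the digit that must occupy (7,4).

(1,2) = 5: row 1 has {1,2,3,4,6,7,8,9}; col 2 has {3,4,9}; box has {1,2,3,6,7,9} → only 5 remains.
(3,1) = 4: row 3 has {1,2,3,5}; col 1 has {6,7,8,9}; box has {1,2,3,5,6,7,9} → only 4 remains.
(3,2) = 8: row 3 has {1,2,3,4,5}; col 2 has {3,4,5,9}; box has {1,2,3,4,5,6,7,9} → only 8 remains.
(3,9) = 7: row 3 has {1,2,3,4,5,8}; col 9 has {1,2,3,4,6,8,9}; box has {1,2,3,4,5,6,8} → only 7 remains.
(4,6) = 9: row 4 has {1,4,5,8}; col 6 has {1,2,6,8}; box has {2,5,8}; anti-diagonal has {2,3,4,6,7,8} → only 9 remains.
(4,7) = 7: row 4 has {1,4,5,8,9}; col 7 has {2,3,4,6,8}; box has {1,2,4,6,8,9} → only 7 remains.
(5,7) = 5: row 5 has {2,4,6,8,9}; col 7 has {2,3,4,6,7,8}; box has {1,2,4,6,7,8,9} → only 5 remains.
(6,4) = 1: row 6 has {2,6,9}; col 4 has {5,8}; box has {2,5,8,9}; anti-diagonal has {2,3,4,6,7,8,9} → only 1 remains.
(6,8) = 3: row 6 has {1,2,6,9}; col 8 has {1,2,4,5,8}; box has {1,2,4,5,6,7,8,9} → only 3 remains.
(7,3) = 5: row 7 has {4,8}; col 3 has {1,2,4,6,7,9}; box has {4,7,8,9}; anti-diagonal has {1,2,3,4,6,7,8,9} → only 5 remains.
(7,7) = 1: row 7 has {4,5,8}; col 7 has {2,3,4,5,6,7,8}; box has {2,3,4,8}; main diagonal has {2,3,8,9} → only 1 remains.
(8,8) = 7: row 8 has {3,4,5,6,8,9}; col 8 has {1,2,3,4,5,8}; box has {1,2,3,4,8}; main diagonal has {1,2,3,8,9} → only 7 remains.
(9,3) = 3: row 9 has {2,7,8,9}; col 3 has {1,2,4,5,6,7,9}; box has {4,5,7,8,9} → only 3 remains.
(9,4) = 4: row 9 has {2,3,7,8,9}; col 4 has {1,5,8}; box has {5,6,8,9} → only 4 remains.
(9,8) = 6: row 9 has {2,3,4,7,8,9}; col 8 has {1,2,3,4,5,7,8}; box has {1,2,3,4,7,8} → only 6 remains.
(9,9) = 5: row 9 has {2,3,4,6,7,8,9}; col 9 has {1,2,3,4,6,7,8,9}; box has {1,2,3,4,6,7,8}; main diagonal has {1,2,3,7,8,9} → only 5 remains.
(2,7) = 9: row 2 has {1,2,3,4,6,8}; col 7 has {1,2,3,4,5,6,7,8}; box has {1,2,3,4,5,6,7,8} → only 9 remains.
(3,5) = 6: row 3 has {1,2,3,4,5,7,8}; col 5 has {2,3,4,5,8,9}; box has {1,2,3,4,8} → only 6 remains.
(4,2) = 2: row 4 has {1,4,5,7,8,9}; col 2 has {3,4,5,8,9}; box has {4,6,9} → only 2 remains.
(4,4) = 6: row 4 has {1,2,4,5,7,8,9}; col 4 has {1,4,5,8}; box has {1,2,5,8,9}; main diagonal has {1,2,3,5,7,8,9} → only 6 remains.
(6,1) = 5: row 6 has {1,2,3,6,9}; col 1 has {4,6,7,8,9}; box has {2,4,6,9} → only 5 remains.
(6,2) = 7: row 6 has {1,2,3,5,6,9}; col 2 has {2,3,4,5,8,9}; box has {2,4,5,6,9} → only 7 remains.
(6,3) = 8: row 6 has {1,2,3,5,6,7,9}; col 3 has {1,2,3,4,5,6,7,9}; box has {2,4,5,6,7,9} → only 8 remains.
(6,6) = 4: row 6 has {1,2,3,5,6,7,8,9}; col 6 has {1,2,6,8,9}; box has {1,2,5,6,8,9}; main diagonal has {1,2,3,5,6,7,8,9} → only 4 remains.
(7,2) = 6: row 7 has {1,4,5,8}; col 2 has {2,3,4,5,7,8,9}; box has {3,4,5,7,8,9} → only 6 remains.
(7,5) = 7: row 7 has {1,4,5,6,8}; col 5 has {2,3,4,5,6,8,9}; box has {4,5,6,8,9} → only 7 remains.
(7,6) = 3: row 7 has {1,4,5,6,7,8}; col 6 has {1,2,4,6,8,9}; box has {4,5,6,7,8,9} → only 3 remains.
(7,8) = 9: row 7 has {1,3,4,5,6,7,8}; col 8 has {1,2,3,4,5,6,7,8}; box has {1,2,3,4,5,6,7,8} → only 9 remains.
(8,5) = 1: row 8 has {3,4,5,6,7,8,9}; col 5 has {2,3,4,5,6,7,8,9}; box has {3,4,5,6,7,8,9} → only 1 remains.
(9,2) = 1: row 9 has {2,3,4,5,6,7,8,9}; col 2 has {2,3,4,5,6,7,8,9}; box has {3,4,5,6,7,8,9} → only 1 remains.
(2,4) = 7: row 2 has {1,2,3,4,6,8,9}; col 4 has {1,4,5,6,8}; box has {1,2,3,4,6,8} → only 7 remains.
(2,6) = 5: row 2 has {1,2,3,4,6,7,8,9}; col 6 has {1,2,3,4,6,8,9}; box has {1,2,3,4,6,7,8} → only 5 remains.
(3,4) = 9: row 3 has {1,2,3,4,5,6,7,8}; col 4 has {1,4,5,6,7,8}; box has {1,2,3,4,5,6,7,8} → only 9 remains.
(4,1) = 3: row 4 has {1,2,4,5,6,7,8,9}; col 1 has {4,5,6,7,8,9}; box has {2,4,5,6,7,8,9} → only 3 remains.
(5,1) = 1: row 5 has {2,4,5,6,8,9}; col 1 has {3,4,5,6,7,8,9}; box has {2,3,4,5,6,7,8,9} → only 1 remains.
(5,4) = 3: row 5 has {1,2,4,5,6,8,9}; col 4 has {1,4,5,6,7,8,9}; box has {1,2,4,5,6,8,9} → only 3 remains.
(5,6) = 7: row 5 has {1,2,3,4,5,6,8,9}; col 6 has {1,2,3,4,5,6,8,9}; box has {1,2,3,4,5,6,8,9} → only 7 remains.
(7,4) = 2: row 7 has {1,3,4,5,6,7,8,9}; col 4 has {1,3,4,5,6,7,8,9}; box has {1,3,4,5,6,7,8,9} → only 2 remains.

2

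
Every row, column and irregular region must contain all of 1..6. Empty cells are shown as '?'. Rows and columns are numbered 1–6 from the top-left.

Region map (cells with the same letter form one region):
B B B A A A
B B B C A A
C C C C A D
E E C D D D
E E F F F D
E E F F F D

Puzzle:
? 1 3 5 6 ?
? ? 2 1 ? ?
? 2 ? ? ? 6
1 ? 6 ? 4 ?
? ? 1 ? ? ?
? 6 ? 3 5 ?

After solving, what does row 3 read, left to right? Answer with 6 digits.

r1c1 = 4 (sole candidate).
r1c6 = 2 (sole candidate).
r2c2 = 5 (sole candidate).
r2c5 = 3 (sole candidate).
r2c6 = 4 (sole candidate).
r3c4 = 4: row 3 has {2,6}; col 4 has {1,3,5}; region has {1,2,6} → only 4 remains.
r3c5 = 1: row 3 has {2,4,6}; col 5 has {3,4,5,6}; region has {2,3,4,5,6} → only 1 remains.
r4c2 = 3 (sole candidate).
r4c4 = 2 (sole candidate).
r4c6 = 5 (sole candidate).
r5c2 = 4 (sole candidate).
r5c4 = 6 (sole candidate).
r5c5 = 2 (sole candidate).
r5c6 = 3 (sole candidate).
r6c1 = 2 (sole candidate).
r6c3 = 4 (sole candidate).
r6c6 = 1 (sole candidate).
r2c1 = 6 (sole candidate).
r3c3 = 5: row 3 has {1,2,4,6}; col 3 has {1,2,3,4,6}; region has {1,2,4,6} → only 5 remains.
r5c1 = 5 (sole candidate).
r3c1 = 3: row 3 has {1,2,4,5,6}; col 1 has {1,2,4,5,6}; region has {1,2,4,5,6} → only 3 remains.

325416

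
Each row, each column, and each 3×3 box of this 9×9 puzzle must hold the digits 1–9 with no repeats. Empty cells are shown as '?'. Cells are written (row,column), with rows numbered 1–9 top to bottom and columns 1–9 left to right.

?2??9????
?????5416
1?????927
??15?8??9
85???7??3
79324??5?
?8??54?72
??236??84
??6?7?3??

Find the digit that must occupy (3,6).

3

(1,8) = 3 (sole candidate).
(4,5) = 3 (sole candidate).
(5,3) = 4 (sole candidate).
(5,5) = 1 (sole candidate).
(5,8) = 6 (sole candidate).
(6,6) = 6 (sole candidate).
(7,3) = 9 (sole candidate).
(7,4) = 1 (sole candidate).
(7,7) = 6 (sole candidate).
(8,1) = 5 (sole candidate).
(8,6) = 9 (sole candidate).
(8,7) = 1 (sole candidate).
(9,1) = 4 (sole candidate).
(9,2) = 1 (sole candidate).
(9,4) = 8 (sole candidate).
(9,6) = 2 (sole candidate).
(9,8) = 9 (sole candidate).
(9,9) = 5 (sole candidate).
(1,1) = 6 (sole candidate).
(1,6) = 1 (sole candidate).
(1,9) = 8 (sole candidate).
(2,4) = 7 (sole candidate).
(3,5) = 8 (sole candidate).
(3,6) = 3: row 3 has {1,2,7,8,9}; col 6 has {1,2,4,5,6,7,8,9}; box has {1,5,7,8,9} → only 3 remains.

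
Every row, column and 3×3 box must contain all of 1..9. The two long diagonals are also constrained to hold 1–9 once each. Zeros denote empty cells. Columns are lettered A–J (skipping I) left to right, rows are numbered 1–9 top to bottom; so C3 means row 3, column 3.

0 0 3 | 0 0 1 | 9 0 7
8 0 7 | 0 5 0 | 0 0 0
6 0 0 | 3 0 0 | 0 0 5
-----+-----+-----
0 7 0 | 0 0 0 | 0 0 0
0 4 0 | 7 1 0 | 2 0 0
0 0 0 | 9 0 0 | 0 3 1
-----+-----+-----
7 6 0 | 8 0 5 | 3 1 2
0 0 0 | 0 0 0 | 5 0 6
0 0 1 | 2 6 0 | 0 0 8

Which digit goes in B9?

J5 = 9 (sole candidate).
C7 = 4 (sole candidate).
E7 = 9 (sole candidate).
G3 = 8 (sole candidate).
J4 = 4 (sole candidate).
J2 = 3 (sole candidate).
G4 = 6 (sole candidate).
G6 = 7 (sole candidate).
G9 = 4 (sole candidate).
G2 = 1 (sole candidate).
D4 = 5 (sole candidate).
H4 = 8 (sole candidate).
H5 = 5 (sole candidate).
A5 = 3 (sole candidate).
A9 = 5 (sole candidate).
A6 = 2 (sole candidate).
A8 = 9 (sole candidate).
H8 = 7 (sole candidate).
B9 = 3: row 9 has {1,2,4,5,6,8}; col 2 has {4,6,7}; box has {1,4,5,6,7,9} → only 3 remains.

3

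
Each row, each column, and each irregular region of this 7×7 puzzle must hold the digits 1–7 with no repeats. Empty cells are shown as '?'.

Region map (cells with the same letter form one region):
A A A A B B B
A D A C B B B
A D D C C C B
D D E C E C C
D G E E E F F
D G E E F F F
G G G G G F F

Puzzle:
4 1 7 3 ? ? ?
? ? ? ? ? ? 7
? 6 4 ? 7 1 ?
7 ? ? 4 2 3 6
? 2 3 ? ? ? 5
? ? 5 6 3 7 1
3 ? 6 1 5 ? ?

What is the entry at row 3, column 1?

5

row 1, column 5 = 6: row 1 has {1,3,4,7}; col 5 has {2,3,5,7}; region has {7} → only 6 remains.
row 1, column 7 = 2: row 1 has {1,3,4,6,7}; col 7 has {1,5,6,7}; region has {6,7} → only 2 remains.
row 2, column 3 = 2: row 2 has {7}; col 3 has {3,4,5,6,7}; region has {1,3,4,7} → only 2 remains.
row 2, column 4 = 5: row 2 has {2,7}; col 4 has {1,3,4,6}; region has {1,3,4,6,7} → only 5 remains.
row 2, column 6 = 4: row 2 has {2,5,7}; col 6 has {1,3,7}; region has {2,6,7} → only 4 remains.
row 3, column 1 = 5: row 3 has {1,4,6,7}; col 1 has {3,4,7}; region has {1,2,3,4,7} → only 5 remains.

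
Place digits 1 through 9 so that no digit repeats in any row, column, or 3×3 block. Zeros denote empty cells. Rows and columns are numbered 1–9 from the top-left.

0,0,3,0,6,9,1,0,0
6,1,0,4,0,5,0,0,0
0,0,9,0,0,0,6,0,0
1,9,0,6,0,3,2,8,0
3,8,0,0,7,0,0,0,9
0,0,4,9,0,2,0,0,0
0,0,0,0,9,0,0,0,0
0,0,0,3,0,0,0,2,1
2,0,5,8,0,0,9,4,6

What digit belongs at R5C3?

2

R4C3 = 7 (sole candidate).
R6C1 = 5 (sole candidate).
R6C2 = 6 (sole candidate).
R9C5 = 1 (sole candidate).
R9C6 = 7 (sole candidate).
R5C3 = 2: row 5 has {3,7,8,9}; col 3 has {3,4,5,7,9}; box has {1,3,4,5,6,7,8,9} → only 2 remains.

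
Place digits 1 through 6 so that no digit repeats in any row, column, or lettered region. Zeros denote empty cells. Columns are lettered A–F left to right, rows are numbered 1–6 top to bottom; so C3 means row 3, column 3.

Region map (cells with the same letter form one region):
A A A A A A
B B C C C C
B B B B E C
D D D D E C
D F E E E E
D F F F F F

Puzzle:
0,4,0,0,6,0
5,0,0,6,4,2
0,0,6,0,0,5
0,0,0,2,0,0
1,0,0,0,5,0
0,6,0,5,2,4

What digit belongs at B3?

B5 = 3: row 5 has {1,5}; col 2 has {4,6}; region has {2,4,5,6} → only 3 remains.
D5 = 4: row 5 has {1,3,5}; col 4 has {2,5,6}; region has {5} → only 4 remains.
F5 = 6: row 5 has {1,3,4,5}; col 6 has {2,4,5}; region has {4,5} → only 6 remains.
A6 = 3: row 6 has {2,4,5,6}; col 1 has {1,5}; region has {1,2} → only 3 remains.
C6 = 1: row 6 has {2,3,4,5,6}; col 3 has {6}; region has {2,3,4,5,6} → only 1 remains.
A1 = 2: row 1 has {4,6}; col 1 has {1,3,5}; region has {4,6} → only 2 remains.
B2 = 1: row 2 has {2,4,5,6}; col 2 has {3,4,6}; region has {5,6} → only 1 remains.
C2 = 3: row 2 has {1,2,4,5,6}; col 3 has {1,6}; region has {2,4,5,6} → only 3 remains.
A3 = 4: row 3 has {5,6}; col 1 has {1,2,3,5}; region has {1,5,6} → only 4 remains.
B3 = 2: row 3 has {4,5,6}; col 2 has {1,3,4,6}; region has {1,4,5,6} → only 2 remains.

2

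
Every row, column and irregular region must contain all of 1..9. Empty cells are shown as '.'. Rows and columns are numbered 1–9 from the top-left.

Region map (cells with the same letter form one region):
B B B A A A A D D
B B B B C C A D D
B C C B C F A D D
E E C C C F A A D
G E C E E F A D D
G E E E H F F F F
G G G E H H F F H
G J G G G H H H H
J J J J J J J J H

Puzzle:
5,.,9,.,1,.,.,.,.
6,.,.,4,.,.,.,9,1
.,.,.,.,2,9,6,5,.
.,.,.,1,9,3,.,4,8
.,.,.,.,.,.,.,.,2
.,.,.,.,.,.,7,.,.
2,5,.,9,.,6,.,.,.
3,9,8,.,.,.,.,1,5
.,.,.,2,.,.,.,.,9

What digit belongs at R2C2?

R4C1 = 7: row 4 has {1,3,4,8,9}; col 1 has {2,3,5,6}; region has {9} → only 7 remains.
R7C8 = 8: row 7 has {2,5,6,9}; col 8 has {1,4,5,9}; region has {3,7,9} → only 8 remains.
R1C9 = 4: in row 1, 4 can only go here (every other open cell in that row sees a 4).
R6C9 = 6: row 6 has {7}; col 9 has {1,2,4,5,8,9}; region has {3,7,8,9} → only 6 remains.
R6C8 = 2: row 6 has {6,7}; col 8 has {1,4,5,8,9}; region has {3,6,7,8,9} → only 2 remains.
R1C8 = 6: in row 1, 6 can only go here (every other open cell in that row sees a 6).
R3C1 = 1: in row 3, 1 can only go here (every other open cell in that row sees a 1).
R6C1 = 9: in row 6, 9 can only go here (every other open cell in that row sees a 9).
R5C1 = 4: row 5 has {2}; col 1 has {1,2,3,5,6,7,9}; region has {2,3,5,8,9} → only 4 remains.
R9C1 = 8: row 9 has {2,9}; col 1 has {1,2,3,4,5,6,7,9}; region has {2,9} → only 8 remains.
R5C7 = 9: in row 5, 9 can only go here (every other open cell in that row sees a 9).
R2C3 = 2: in column 3, 2 can only go here (every other open cell in that column sees a 2).
R4C2 = 2: in column 2, 2 can only go here (every other open cell in that column sees a 2).
R4C7 = 5: row 4 has {1,2,3,4,7,8,9}; col 7 has {6,7,9}; region has {1,4,6,9} → only 5 remains.
R4C3 = 6: row 4 has {1,2,3,4,5,7,8,9}; col 3 has {2,8,9}; region has {1,2,9} → only 6 remains.
R7C3 = 1: in region G, 1 can only go here (every other open cell in that region sees a 1).
R7C7 = 4: row 7 has {1,2,5,6,8,9}; col 7 has {5,6,7,9}; region has {2,3,6,7,8,9} → only 4 remains.
R8C7 = 2: row 8 has {1,3,5,8,9}; col 7 has {4,5,6,7,9}; region has {1,5,6,9} → only 2 remains.
R1C6 = 2: in row 1, 2 can only go here (every other open cell in that row sees a 2).
R8C6 = 4: in row 8, 4 can only go here (every other open cell in that row sees a 4).
R9C5 = 4: in column 5, 4 can only go here (every other open cell in that column sees a 4).
R9C2 = 6: in row 9, 6 can only go here (every other open cell in that row sees a 6).
R2C6 = 8: in column 6, 8 can only go here (every other open cell in that column sees an 8).
R2C7 = 3: row 2 has {1,2,4,6,8,9}; col 7 has {2,4,5,6,7,9}; region has {1,2,4,5,6,9} → only 3 remains.
R9C7 = 1: row 9 has {2,4,6,8,9}; col 7 has {2,3,4,5,6,7,9}; region has {2,4,6,8,9} → only 1 remains.
R1C7 = 8: row 1 has {1,2,4,5,6,9}; col 7 has {1,2,3,4,5,6,7,9}; region has {1,2,3,4,5,6,9} → only 8 remains.
R2C2 = 7: row 2 has {1,2,3,4,6,8,9}; col 2 has {2,5,6,9}; region has {1,2,4,5,6,9} → only 7 remains.

7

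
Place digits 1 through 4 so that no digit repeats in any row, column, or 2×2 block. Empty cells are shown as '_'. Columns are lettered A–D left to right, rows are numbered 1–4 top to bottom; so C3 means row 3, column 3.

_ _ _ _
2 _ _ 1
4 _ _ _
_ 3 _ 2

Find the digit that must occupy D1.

B2 = 4 (sole candidate).
C2 = 3 (sole candidate).
C3 = 1 (sole candidate).
D3 = 3 (sole candidate).
A4 = 1 (sole candidate).
C4 = 4 (sole candidate).
A1 = 3 (sole candidate).
B1 = 1 (sole candidate).
C1 = 2 (sole candidate).
D1 = 4: row 1 has {1,2,3}; col 4 has {1,2,3}; box has {1,2,3} → only 4 remains.

4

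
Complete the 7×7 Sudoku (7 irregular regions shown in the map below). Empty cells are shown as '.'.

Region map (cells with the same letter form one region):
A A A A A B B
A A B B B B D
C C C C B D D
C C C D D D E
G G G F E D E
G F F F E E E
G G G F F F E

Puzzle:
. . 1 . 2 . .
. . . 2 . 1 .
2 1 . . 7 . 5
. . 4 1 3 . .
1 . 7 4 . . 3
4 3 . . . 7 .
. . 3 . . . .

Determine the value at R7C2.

2

R3C3 = 6: row 3 has {1,2,5,7}; col 3 has {1,3,4,7}; region has {1,2,4} → only 6 remains.
R3C4 = 3: row 3 has {1,2,5,6,7}; col 4 has {1,2,4}; region has {1,2,4,6} → only 3 remains.
R3C6 = 4: row 3 has {1,2,3,5,6,7}; col 6 has {1,7}; region has {1,3,5} → only 4 remains.
R2C3 = 5: row 2 has {1,2}; col 3 has {1,3,4,6,7}; region has {1,2,7} → only 5 remains.
R6C3 = 2: row 6 has {3,4,7}; col 3 has {1,3,4,5,6,7}; region has {3,4} → only 2 remains.
R2C1 = 3: in row 2, 3 can only go here (every other open cell in that row sees a 3).
R1C6 = 3: in row 1, 3 can only go here (every other open cell in that row sees a 3).
R7C7 = 4: in row 7, 4 can only go here (every other open cell in that row sees a 4).
R7C4 = 7: in row 7, 7 can only go here (every other open cell in that row sees a 7).
R1C7 = 6: row 1 has {1,2,3}; col 7 has {3,4,5}; region has {1,2,3,5,7} → only 6 remains.
R2C5 = 4: row 2 has {1,2,3,5}; col 5 has {2,3,7}; region has {1,2,3,5,6,7} → only 4 remains.
R2C7 = 7: row 2 has {1,2,3,4,5}; col 7 has {3,4,5,6}; region has {1,3,4,5} → only 7 remains.
R4C7 = 2: row 4 has {1,3,4}; col 7 has {3,4,5,6,7}; region has {3,4,7} → only 2 remains.
R6C7 = 1: row 6 has {2,3,4,7}; col 7 has {2,3,4,5,6,7}; region has {2,3,4,7} → only 1 remains.
R1C4 = 5: row 1 has {1,2,3,6}; col 4 has {1,2,3,4,7}; region has {1,2,3} → only 5 remains.
R2C2 = 6: row 2 has {1,2,3,4,5,7}; col 2 has {1,3}; region has {1,2,3,5} → only 6 remains.
R4C6 = 6: row 4 has {1,2,3,4}; col 6 has {1,3,4,7}; region has {1,3,4,5,7} → only 6 remains.
R5C6 = 2: row 5 has {1,3,4,7}; col 6 has {1,3,4,6,7}; region has {1,3,4,5,6,7} → only 2 remains.
R6C4 = 6: row 6 has {1,2,3,4,7}; col 4 has {1,2,3,4,5,7}; region has {2,3,4,7} → only 6 remains.
R6C5 = 5: row 6 has {1,2,3,4,6,7}; col 5 has {2,3,4,7}; region has {1,2,3,4,7} → only 5 remains.
R7C5 = 1: row 7 has {3,4,7}; col 5 has {2,3,4,5,7}; region has {2,3,4,6,7} → only 1 remains.
R7C6 = 5: row 7 has {1,3,4,7}; col 6 has {1,2,3,4,6,7}; region has {1,2,3,4,6,7} → only 5 remains.
R1C1 = 7: row 1 has {1,2,3,5,6}; col 1 has {1,2,3,4}; region has {1,2,3,5,6} → only 7 remains.
R1C2 = 4: row 1 has {1,2,3,5,6,7}; col 2 has {1,3,6}; region has {1,2,3,5,6,7} → only 4 remains.
R4C1 = 5: row 4 has {1,2,3,4,6}; col 1 has {1,2,3,4,7}; region has {1,2,3,4,6} → only 5 remains.
R4C2 = 7: row 4 has {1,2,3,4,5,6}; col 2 has {1,3,4,6}; region has {1,2,3,4,5,6} → only 7 remains.
R5C2 = 5: row 5 has {1,2,3,4,7}; col 2 has {1,3,4,6,7}; region has {1,3,4,7} → only 5 remains.
R5C5 = 6: row 5 has {1,2,3,4,5,7}; col 5 has {1,2,3,4,5,7}; region has {1,2,3,4,5,7} → only 6 remains.
R7C1 = 6: row 7 has {1,3,4,5,7}; col 1 has {1,2,3,4,5,7}; region has {1,3,4,5,7} → only 6 remains.
R7C2 = 2: row 7 has {1,3,4,5,6,7}; col 2 has {1,3,4,5,6,7}; region has {1,3,4,5,6,7} → only 2 remains.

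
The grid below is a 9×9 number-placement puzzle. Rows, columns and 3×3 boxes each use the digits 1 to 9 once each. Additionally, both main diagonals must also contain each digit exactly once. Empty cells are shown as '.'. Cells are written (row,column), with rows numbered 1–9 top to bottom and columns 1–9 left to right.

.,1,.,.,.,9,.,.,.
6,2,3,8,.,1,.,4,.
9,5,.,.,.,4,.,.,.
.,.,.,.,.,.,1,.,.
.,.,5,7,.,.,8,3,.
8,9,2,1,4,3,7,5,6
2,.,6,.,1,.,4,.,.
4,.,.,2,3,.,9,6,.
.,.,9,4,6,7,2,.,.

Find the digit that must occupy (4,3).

7

(1,1) = 7 (sole candidate).
(2,7) = 5 (sole candidate).
(3,3) = 8 (sole candidate).
(3,7) = 3 (sole candidate).
(4,1) = 3 (sole candidate).
(5,1) = 1 (sole candidate).
(5,5) = 9 (sole candidate).
(9,1) = 5 (sole candidate).
(9,9) = 1 (sole candidate).
(1,3) = 4 (sole candidate).
(1,7) = 6 (sole candidate).
(2,5) = 7 (sole candidate).
(2,9) = 9 (sole candidate).
(3,4) = 6 (sole candidate).
(3,5) = 2 (sole candidate).
(3,9) = 7 (sole candidate).
(4,3) = 7: row 4 has {1,3}; col 3 has {2,3,4,5,6,8,9}; box has {1,2,3,5,8,9} → only 7 remains.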